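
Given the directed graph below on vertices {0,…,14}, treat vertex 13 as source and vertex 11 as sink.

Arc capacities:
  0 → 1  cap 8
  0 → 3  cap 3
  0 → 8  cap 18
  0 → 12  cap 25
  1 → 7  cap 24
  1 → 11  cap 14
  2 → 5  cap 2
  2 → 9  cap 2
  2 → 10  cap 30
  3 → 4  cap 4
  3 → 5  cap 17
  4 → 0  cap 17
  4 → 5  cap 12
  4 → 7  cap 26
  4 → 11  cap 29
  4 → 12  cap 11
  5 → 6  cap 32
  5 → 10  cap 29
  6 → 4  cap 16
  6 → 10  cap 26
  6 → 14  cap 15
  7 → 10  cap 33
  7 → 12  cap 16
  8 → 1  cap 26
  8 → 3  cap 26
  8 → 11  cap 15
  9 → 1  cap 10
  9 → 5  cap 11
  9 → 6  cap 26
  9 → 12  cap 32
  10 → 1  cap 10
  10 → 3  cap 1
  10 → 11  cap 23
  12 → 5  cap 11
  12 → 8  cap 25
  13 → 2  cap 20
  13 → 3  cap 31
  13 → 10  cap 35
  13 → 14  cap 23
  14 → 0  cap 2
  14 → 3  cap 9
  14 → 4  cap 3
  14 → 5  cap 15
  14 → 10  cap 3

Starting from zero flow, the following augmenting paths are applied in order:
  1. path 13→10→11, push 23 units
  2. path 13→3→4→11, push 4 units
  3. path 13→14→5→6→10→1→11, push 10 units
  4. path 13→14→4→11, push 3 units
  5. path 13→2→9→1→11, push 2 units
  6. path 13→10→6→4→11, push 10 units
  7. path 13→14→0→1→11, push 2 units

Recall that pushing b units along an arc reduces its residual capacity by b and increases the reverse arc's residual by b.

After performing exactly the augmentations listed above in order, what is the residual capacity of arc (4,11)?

after path 1 (13→10→11, push 23): res(4,11)=29
after path 2 (13→3→4→11, push 4): res(4,11)=25
after path 3 (13→14→5→6→10→1→11, push 10): res(4,11)=25
after path 4 (13→14→4→11, push 3): res(4,11)=22
after path 5 (13→2→9→1→11, push 2): res(4,11)=22
after path 6 (13→10→6→4→11, push 10): res(4,11)=12
after path 7 (13→14→0→1→11, push 2): res(4,11)=12

Residual capacity of (4,11): 12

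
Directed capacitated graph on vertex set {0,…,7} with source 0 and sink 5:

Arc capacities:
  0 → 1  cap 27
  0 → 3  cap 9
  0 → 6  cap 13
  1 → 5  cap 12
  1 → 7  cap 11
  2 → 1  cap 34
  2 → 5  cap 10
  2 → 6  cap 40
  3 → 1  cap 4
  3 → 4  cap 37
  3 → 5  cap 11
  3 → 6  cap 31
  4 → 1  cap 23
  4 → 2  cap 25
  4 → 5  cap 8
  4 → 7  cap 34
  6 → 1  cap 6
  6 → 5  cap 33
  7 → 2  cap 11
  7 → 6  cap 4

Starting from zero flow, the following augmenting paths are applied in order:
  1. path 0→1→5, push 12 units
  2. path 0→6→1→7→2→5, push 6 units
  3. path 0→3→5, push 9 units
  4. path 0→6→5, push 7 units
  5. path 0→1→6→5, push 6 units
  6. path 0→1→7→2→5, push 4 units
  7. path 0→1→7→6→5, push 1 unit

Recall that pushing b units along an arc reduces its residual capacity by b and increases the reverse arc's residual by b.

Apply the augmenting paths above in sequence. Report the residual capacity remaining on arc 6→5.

after path 1 (0→1→5, push 12): res(6,5)=33
after path 2 (0→6→1→7→2→5, push 6): res(6,5)=33
after path 3 (0→3→5, push 9): res(6,5)=33
after path 4 (0→6→5, push 7): res(6,5)=26
after path 5 (0→1→6→5, push 6): res(6,5)=20
after path 6 (0→1→7→2→5, push 4): res(6,5)=20
after path 7 (0→1→7→6→5, push 1): res(6,5)=19

Residual capacity of (6,5): 19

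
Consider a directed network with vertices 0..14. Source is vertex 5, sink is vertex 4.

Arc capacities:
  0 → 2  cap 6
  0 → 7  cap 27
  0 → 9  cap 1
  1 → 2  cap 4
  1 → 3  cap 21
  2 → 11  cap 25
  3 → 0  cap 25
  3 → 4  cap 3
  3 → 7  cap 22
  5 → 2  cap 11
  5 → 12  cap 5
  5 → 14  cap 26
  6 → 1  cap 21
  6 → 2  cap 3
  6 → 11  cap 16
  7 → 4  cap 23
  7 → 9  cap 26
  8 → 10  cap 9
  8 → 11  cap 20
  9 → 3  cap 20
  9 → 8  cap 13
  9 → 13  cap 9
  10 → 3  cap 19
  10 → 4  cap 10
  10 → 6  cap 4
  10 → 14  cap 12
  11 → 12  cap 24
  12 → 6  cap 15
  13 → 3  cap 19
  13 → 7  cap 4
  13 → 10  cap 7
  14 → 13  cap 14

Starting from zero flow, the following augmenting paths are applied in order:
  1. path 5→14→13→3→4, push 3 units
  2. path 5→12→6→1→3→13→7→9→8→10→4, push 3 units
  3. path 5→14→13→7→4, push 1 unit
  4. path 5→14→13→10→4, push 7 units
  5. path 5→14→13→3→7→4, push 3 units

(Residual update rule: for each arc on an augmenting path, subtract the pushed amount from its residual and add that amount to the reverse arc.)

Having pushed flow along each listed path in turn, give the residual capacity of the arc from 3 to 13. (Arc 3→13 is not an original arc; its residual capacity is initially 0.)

Residual capacity of (3,13): 3

after path 1 (5→14→13→3→4, push 3): res(3,13)=3
after path 2 (5→12→6→1→3→13→7→9→8→10→4, push 3): res(3,13)=0
after path 3 (5→14→13→7→4, push 1): res(3,13)=0
after path 4 (5→14→13→10→4, push 7): res(3,13)=0
after path 5 (5→14→13→3→7→4, push 3): res(3,13)=3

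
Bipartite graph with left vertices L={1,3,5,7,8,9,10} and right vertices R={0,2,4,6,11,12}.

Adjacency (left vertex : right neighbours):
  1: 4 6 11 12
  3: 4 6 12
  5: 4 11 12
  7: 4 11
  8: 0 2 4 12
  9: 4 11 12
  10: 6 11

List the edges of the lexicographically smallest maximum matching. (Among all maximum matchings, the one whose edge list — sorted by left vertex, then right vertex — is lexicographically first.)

Lex-smallest maximum matching: {(1,4), (3,6), (5,11), (8,0), (9,12)}

|M| = 5 (so the lex-smallest maximum matching has 5 edges)
process left vertices in ascending order; for each, take the smallest-labelled available neighbour that still permits 5 edges overall, or leave it unmatched if none does
lex-smallest matching: {1-4, 3-6, 5-11, 8-0, 9-12}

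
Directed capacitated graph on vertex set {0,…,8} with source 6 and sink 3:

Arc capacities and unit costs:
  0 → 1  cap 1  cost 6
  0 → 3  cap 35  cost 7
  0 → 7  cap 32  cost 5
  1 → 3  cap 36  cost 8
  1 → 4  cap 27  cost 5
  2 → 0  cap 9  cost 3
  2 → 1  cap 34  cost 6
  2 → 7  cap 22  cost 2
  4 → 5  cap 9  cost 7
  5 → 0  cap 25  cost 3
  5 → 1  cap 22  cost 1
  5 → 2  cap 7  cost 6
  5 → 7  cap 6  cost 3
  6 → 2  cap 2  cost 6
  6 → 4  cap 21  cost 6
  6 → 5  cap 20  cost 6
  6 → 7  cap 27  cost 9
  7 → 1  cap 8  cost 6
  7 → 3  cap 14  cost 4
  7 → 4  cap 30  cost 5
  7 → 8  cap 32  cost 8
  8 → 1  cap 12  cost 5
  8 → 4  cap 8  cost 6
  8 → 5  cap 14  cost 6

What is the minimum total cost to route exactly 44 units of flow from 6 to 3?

Minimum cost for 44 units: 696

shortest-cost path #1: 6→2→7→3 push 2 @ unit cost 12 (adds 24)
shortest-cost path #2: 6→7→3 push 12 @ unit cost 13 (adds 156)
shortest-cost path #3: 6→5→1→3 push 20 @ unit cost 15 (adds 300)
shortest-cost path #4: 6→7→2→0→3 push 2 @ unit cost 17 (adds 34)
shortest-cost path #5: 6→4→5→1→3 push 2 @ unit cost 22 (adds 44)
shortest-cost path #6: 6→7→1→3 push 6 @ unit cost 23 (adds 138)
total cost = 696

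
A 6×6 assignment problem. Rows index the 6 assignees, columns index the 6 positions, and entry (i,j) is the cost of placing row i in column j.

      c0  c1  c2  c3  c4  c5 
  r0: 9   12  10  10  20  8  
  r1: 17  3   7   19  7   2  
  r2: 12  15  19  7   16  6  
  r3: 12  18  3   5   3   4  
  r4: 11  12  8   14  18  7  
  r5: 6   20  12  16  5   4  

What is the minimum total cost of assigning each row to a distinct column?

one of 2 optimal assignments: row0→col0 (cost 9), row1→col1 (cost 3), row2→col3 (cost 7), row3→col2 (cost 3), row4→col5 (cost 7), row5→col4 (cost 5)
total = 9 + 3 + 7 + 3 + 7 + 5 = 34

Minimum assignment cost: 34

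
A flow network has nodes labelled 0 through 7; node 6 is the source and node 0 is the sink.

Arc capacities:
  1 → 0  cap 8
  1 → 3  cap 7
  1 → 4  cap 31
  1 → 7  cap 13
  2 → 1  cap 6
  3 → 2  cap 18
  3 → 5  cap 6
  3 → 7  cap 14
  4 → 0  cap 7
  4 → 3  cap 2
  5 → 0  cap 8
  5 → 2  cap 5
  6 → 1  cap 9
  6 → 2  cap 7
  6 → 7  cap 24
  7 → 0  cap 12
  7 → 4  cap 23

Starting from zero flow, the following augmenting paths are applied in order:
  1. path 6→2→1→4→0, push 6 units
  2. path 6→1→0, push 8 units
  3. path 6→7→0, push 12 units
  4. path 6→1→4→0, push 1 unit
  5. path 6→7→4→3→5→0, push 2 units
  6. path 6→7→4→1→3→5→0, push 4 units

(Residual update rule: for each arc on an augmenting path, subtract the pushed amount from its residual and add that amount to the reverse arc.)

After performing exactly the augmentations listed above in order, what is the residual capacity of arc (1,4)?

Residual capacity of (1,4): 28

after path 1 (6→2→1→4→0, push 6): res(1,4)=25
after path 2 (6→1→0, push 8): res(1,4)=25
after path 3 (6→7→0, push 12): res(1,4)=25
after path 4 (6→1→4→0, push 1): res(1,4)=24
after path 5 (6→7→4→3→5→0, push 2): res(1,4)=24
after path 6 (6→7→4→1→3→5→0, push 4): res(1,4)=28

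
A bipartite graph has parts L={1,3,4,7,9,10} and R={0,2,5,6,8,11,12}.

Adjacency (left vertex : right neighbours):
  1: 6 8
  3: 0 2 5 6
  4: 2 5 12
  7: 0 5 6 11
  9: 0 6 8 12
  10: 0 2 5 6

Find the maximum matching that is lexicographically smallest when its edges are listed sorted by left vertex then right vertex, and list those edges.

|M| = 6 (so the lex-smallest maximum matching has 6 edges)
process left vertices in ascending order; for each, take the smallest-labelled available neighbour that still permits 6 edges overall, or leave it unmatched if none does
lex-smallest matching: {1-6, 3-0, 4-2, 7-11, 9-8, 10-5}

Lex-smallest maximum matching: {(1,6), (3,0), (4,2), (7,11), (9,8), (10,5)}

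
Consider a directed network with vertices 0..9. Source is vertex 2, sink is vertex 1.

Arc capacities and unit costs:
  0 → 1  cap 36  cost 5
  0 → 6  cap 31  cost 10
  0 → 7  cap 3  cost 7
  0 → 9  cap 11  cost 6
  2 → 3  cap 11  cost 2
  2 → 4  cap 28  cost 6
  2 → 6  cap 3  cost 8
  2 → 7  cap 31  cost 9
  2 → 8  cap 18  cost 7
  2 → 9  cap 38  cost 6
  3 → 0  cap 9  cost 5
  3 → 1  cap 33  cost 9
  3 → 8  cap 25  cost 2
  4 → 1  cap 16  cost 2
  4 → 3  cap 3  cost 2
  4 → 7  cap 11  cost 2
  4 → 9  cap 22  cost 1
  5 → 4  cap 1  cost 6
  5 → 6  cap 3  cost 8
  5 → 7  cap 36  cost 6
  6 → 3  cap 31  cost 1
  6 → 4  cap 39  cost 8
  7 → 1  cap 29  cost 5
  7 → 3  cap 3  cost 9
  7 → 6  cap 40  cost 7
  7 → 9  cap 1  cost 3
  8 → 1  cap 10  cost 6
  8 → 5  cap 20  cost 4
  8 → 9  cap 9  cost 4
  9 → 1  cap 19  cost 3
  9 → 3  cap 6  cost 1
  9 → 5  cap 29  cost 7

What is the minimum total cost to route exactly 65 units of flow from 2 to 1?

shortest-cost path #1: 2→4→1 push 16 @ unit cost 8 (adds 128)
shortest-cost path #2: 2→9→1 push 19 @ unit cost 9 (adds 171)
shortest-cost path #3: 2→3→8→1 push 10 @ unit cost 10 (adds 100)
shortest-cost path #4: 2→3→1 push 1 @ unit cost 11 (adds 11)
shortest-cost path #5: 2→4→7→1 push 11 @ unit cost 13 (adds 143)
shortest-cost path #6: 2→7→1 push 8 @ unit cost 14 (adds 112)
total cost = 665

Minimum cost for 65 units: 665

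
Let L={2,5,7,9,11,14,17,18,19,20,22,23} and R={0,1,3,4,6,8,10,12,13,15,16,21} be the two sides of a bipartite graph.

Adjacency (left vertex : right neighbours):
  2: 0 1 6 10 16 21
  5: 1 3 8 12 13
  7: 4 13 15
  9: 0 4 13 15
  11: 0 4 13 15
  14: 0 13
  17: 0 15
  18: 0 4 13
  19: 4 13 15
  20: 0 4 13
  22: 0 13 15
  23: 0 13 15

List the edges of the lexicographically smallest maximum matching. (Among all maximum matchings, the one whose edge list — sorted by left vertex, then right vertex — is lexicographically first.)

Lex-smallest maximum matching: {(2,1), (5,3), (7,4), (9,0), (11,13), (17,15)}

|M| = 6 (so the lex-smallest maximum matching has 6 edges)
process left vertices in ascending order; for each, take the smallest-labelled available neighbour that still permits 6 edges overall, or leave it unmatched if none does
lex-smallest matching: {2-1, 5-3, 7-4, 9-0, 11-13, 17-15}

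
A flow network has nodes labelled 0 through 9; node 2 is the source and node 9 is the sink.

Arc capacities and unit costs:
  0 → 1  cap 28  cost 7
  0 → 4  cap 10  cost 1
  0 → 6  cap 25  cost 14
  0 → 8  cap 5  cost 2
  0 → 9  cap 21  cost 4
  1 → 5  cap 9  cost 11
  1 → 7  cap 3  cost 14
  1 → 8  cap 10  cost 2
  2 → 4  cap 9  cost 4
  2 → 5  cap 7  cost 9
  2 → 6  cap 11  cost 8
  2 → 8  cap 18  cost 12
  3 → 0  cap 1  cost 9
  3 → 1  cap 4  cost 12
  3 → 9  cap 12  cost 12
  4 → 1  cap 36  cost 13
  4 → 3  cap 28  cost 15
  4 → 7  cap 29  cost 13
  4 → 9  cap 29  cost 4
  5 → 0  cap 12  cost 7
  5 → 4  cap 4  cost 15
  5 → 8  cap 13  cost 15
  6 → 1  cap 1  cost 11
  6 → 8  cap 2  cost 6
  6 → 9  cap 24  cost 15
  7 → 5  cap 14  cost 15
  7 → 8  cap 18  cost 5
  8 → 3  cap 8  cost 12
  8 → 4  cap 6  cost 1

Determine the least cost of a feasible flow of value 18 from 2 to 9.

shortest-cost path #1: 2→4→9 push 9 @ unit cost 8 (adds 72)
shortest-cost path #2: 2→8→4→9 push 6 @ unit cost 17 (adds 102)
shortest-cost path #3: 2→5→0→9 push 3 @ unit cost 20 (adds 60)
total cost = 234

Minimum cost for 18 units: 234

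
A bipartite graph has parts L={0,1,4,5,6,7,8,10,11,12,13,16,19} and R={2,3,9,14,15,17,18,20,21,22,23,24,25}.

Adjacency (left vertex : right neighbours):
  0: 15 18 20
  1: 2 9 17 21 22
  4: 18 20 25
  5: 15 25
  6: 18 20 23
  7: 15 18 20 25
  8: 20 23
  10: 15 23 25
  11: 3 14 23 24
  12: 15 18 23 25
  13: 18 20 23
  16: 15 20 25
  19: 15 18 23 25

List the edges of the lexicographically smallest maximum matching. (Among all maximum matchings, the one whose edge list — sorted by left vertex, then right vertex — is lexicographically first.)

Lex-smallest maximum matching: {(0,15), (1,2), (4,18), (5,25), (6,20), (8,23), (11,3)}

|M| = 7 (so the lex-smallest maximum matching has 7 edges)
process left vertices in ascending order; for each, take the smallest-labelled available neighbour that still permits 7 edges overall, or leave it unmatched if none does
lex-smallest matching: {0-15, 1-2, 4-18, 5-25, 6-20, 8-23, 11-3}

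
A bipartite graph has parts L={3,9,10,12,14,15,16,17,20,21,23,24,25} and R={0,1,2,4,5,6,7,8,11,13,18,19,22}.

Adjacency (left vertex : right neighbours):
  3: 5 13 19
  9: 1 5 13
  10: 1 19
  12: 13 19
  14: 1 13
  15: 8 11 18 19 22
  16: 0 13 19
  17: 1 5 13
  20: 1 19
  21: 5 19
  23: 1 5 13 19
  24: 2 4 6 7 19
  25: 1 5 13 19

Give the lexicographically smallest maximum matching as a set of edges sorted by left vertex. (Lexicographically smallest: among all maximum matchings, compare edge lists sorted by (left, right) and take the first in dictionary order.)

|M| = 7 (so the lex-smallest maximum matching has 7 edges)
process left vertices in ascending order; for each, take the smallest-labelled available neighbour that still permits 7 edges overall, or leave it unmatched if none does
lex-smallest matching: {3-5, 9-1, 10-19, 12-13, 15-8, 16-0, 24-2}

Lex-smallest maximum matching: {(3,5), (9,1), (10,19), (12,13), (15,8), (16,0), (24,2)}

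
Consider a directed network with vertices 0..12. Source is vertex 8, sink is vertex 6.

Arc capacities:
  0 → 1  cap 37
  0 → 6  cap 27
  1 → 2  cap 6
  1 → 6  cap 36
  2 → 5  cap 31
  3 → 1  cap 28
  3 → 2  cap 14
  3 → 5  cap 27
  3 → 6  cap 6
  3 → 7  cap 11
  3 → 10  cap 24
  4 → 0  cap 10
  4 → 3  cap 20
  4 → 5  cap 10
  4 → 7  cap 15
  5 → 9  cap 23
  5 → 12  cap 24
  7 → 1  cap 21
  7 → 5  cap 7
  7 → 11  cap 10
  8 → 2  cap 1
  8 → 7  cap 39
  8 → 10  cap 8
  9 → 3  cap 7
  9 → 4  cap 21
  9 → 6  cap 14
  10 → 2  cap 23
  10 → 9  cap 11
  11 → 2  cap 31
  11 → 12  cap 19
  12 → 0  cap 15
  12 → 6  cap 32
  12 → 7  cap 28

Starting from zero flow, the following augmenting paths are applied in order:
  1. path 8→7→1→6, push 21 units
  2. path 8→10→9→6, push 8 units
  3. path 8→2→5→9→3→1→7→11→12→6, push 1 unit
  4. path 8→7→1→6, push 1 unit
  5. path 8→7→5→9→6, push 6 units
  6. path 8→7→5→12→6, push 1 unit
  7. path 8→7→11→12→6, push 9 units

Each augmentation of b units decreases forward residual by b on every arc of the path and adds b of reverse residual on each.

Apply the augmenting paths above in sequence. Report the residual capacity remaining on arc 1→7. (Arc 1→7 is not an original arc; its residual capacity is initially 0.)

after path 1 (8→7→1→6, push 21): res(1,7)=21
after path 2 (8→10→9→6, push 8): res(1,7)=21
after path 3 (8→2→5→9→3→1→7→11→12→6, push 1): res(1,7)=20
after path 4 (8→7→1→6, push 1): res(1,7)=21
after path 5 (8→7→5→9→6, push 6): res(1,7)=21
after path 6 (8→7→5→12→6, push 1): res(1,7)=21
after path 7 (8→7→11→12→6, push 9): res(1,7)=21

Residual capacity of (1,7): 21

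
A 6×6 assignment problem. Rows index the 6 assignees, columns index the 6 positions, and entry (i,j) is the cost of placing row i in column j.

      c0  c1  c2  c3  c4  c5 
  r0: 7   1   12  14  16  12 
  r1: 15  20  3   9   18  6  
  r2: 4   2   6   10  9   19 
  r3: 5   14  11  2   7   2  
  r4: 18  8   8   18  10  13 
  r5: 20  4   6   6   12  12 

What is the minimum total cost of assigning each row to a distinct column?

optimal assignment: row0→col1 (cost 1), row1→col2 (cost 3), row2→col0 (cost 4), row3→col5 (cost 2), row4→col4 (cost 10), row5→col3 (cost 6)
total = 1 + 3 + 4 + 2 + 10 + 6 = 26

Minimum assignment cost: 26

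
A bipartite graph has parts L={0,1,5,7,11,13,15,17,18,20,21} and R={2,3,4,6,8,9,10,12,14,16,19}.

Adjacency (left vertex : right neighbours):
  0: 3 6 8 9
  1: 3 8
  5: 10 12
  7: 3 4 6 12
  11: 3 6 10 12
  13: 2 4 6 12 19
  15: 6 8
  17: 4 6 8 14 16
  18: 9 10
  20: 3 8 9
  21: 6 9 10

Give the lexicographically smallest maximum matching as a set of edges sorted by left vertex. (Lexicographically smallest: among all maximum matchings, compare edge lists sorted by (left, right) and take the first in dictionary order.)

Lex-smallest maximum matching: {(0,3), (1,8), (5,10), (7,4), (11,12), (13,2), (15,6), (17,14), (18,9)}

|M| = 9 (so the lex-smallest maximum matching has 9 edges)
process left vertices in ascending order; for each, take the smallest-labelled available neighbour that still permits 9 edges overall, or leave it unmatched if none does
lex-smallest matching: {0-3, 1-8, 5-10, 7-4, 11-12, 13-2, 15-6, 17-14, 18-9}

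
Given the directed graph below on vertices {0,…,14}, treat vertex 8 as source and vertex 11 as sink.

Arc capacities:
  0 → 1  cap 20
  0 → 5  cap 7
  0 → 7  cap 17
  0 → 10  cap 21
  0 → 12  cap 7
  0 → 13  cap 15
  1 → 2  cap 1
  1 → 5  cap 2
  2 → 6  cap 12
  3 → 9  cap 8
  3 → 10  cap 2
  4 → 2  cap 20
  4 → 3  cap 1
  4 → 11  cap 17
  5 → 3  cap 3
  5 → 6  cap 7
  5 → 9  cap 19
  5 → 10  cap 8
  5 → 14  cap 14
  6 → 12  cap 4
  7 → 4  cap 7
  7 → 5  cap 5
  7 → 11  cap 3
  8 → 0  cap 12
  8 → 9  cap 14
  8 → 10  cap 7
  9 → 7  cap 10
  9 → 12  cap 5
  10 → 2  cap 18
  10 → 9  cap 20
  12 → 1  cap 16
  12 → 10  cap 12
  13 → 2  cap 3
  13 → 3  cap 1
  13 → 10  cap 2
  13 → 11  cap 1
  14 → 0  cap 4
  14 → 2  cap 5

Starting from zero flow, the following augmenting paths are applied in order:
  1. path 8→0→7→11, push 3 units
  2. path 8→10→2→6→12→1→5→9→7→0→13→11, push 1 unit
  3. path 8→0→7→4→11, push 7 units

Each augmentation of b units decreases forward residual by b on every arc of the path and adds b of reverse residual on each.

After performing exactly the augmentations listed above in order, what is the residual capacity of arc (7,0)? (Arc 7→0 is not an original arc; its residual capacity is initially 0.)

Residual capacity of (7,0): 9

after path 1 (8→0→7→11, push 3): res(7,0)=3
after path 2 (8→10→2→6→12→1→5→9→7→0→13→11, push 1): res(7,0)=2
after path 3 (8→0→7→4→11, push 7): res(7,0)=9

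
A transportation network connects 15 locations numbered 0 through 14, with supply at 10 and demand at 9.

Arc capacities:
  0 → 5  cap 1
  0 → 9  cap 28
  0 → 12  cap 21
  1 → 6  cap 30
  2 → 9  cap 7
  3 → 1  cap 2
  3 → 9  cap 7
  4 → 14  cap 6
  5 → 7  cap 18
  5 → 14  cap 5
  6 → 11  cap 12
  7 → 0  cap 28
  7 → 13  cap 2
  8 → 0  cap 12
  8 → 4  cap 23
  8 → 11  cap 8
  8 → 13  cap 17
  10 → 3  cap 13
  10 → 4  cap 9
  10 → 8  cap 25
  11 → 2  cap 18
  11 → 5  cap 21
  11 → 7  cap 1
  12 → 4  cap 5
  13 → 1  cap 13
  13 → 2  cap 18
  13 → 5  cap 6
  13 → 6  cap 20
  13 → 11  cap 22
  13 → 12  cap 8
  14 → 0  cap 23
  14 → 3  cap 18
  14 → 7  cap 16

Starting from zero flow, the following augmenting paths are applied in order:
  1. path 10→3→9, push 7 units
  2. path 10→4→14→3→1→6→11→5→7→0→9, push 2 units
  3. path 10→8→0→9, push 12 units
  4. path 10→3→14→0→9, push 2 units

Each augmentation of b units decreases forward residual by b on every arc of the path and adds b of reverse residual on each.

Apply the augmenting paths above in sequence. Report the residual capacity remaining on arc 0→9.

Residual capacity of (0,9): 12

after path 1 (10→3→9, push 7): res(0,9)=28
after path 2 (10→4→14→3→1→6→11→5→7→0→9, push 2): res(0,9)=26
after path 3 (10→8→0→9, push 12): res(0,9)=14
after path 4 (10→3→14→0→9, push 2): res(0,9)=12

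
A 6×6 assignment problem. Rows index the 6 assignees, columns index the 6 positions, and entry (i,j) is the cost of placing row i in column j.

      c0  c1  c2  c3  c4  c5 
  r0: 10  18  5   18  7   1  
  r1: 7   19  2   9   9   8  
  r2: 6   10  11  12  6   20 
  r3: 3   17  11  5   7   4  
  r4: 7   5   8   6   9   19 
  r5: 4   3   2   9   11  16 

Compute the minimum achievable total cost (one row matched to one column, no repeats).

Minimum assignment cost: 21

optimal assignment: row0→col5 (cost 1), row1→col2 (cost 2), row2→col4 (cost 6), row3→col0 (cost 3), row4→col3 (cost 6), row5→col1 (cost 3)
total = 1 + 2 + 6 + 3 + 6 + 3 = 21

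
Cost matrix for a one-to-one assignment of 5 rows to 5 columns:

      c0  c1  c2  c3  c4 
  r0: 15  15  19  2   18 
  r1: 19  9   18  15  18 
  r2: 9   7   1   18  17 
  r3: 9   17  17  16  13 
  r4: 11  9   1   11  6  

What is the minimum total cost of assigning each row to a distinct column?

optimal assignment: row0→col3 (cost 2), row1→col1 (cost 9), row2→col2 (cost 1), row3→col0 (cost 9), row4→col4 (cost 6)
total = 2 + 9 + 1 + 9 + 6 = 27

Minimum assignment cost: 27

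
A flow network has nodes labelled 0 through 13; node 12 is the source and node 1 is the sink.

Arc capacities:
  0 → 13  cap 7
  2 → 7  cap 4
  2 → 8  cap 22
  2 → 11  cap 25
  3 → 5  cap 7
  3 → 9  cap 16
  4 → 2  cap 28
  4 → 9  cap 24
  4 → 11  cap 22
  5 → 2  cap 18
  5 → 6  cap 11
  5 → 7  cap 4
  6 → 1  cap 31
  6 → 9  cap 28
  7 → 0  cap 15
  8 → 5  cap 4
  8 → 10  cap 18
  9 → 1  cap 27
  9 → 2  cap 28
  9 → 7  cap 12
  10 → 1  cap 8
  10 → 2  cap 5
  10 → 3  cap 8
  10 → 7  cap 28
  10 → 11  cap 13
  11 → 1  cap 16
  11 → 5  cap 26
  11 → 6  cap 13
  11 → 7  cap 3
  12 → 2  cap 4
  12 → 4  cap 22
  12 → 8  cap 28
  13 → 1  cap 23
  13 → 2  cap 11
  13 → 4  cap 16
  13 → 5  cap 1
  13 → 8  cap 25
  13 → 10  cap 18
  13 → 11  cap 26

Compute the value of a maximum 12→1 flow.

augment #1: 12→2→11→1 bottleneck 4, total now 4
augment #2: 12→4→9→1 bottleneck 22, total now 26
augment #3: 12→8→10→1 bottleneck 8, total now 34
augment #4: 12→8→5→6→1 bottleneck 4, total now 38
augment #5: 12→8→10→11→1 bottleneck 10, total now 48

Maximum flow value: 48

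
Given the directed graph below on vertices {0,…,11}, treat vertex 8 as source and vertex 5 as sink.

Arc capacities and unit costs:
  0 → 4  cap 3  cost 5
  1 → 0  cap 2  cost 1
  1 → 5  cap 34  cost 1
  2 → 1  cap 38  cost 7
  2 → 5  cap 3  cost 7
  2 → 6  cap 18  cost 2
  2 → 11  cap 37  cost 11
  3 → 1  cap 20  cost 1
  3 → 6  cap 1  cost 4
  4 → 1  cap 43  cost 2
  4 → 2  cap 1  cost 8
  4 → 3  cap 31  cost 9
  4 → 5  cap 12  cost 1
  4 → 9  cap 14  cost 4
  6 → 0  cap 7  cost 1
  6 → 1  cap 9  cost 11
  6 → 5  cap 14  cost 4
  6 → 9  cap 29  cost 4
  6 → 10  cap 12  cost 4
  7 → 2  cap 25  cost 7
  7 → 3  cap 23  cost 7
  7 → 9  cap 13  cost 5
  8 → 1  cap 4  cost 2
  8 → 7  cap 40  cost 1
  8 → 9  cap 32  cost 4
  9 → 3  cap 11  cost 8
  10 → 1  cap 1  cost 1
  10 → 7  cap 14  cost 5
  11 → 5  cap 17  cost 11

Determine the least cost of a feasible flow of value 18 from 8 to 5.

Minimum cost for 18 units: 152

shortest-cost path #1: 8→1→5 push 4 @ unit cost 3 (adds 12)
shortest-cost path #2: 8→7→3→1→5 push 14 @ unit cost 10 (adds 140)
total cost = 152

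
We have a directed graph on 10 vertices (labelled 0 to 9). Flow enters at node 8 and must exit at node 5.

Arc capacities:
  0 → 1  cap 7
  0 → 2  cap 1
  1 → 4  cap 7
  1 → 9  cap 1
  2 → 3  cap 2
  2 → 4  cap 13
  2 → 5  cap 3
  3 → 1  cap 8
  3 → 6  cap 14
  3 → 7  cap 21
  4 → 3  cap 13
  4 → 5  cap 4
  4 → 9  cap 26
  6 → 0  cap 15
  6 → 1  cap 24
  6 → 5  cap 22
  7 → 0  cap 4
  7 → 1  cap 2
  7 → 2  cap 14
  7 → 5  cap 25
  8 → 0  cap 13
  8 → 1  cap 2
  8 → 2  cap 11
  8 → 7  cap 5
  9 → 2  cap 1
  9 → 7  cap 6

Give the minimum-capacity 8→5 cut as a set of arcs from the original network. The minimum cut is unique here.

augment #1: 8→2→5 push 3
augment #2: 8→7→5 push 5
augment #3: 8→1→4→5 push 2
augment #4: 8→2→4→5 push 2
augment #5: 8→2→3→6→5 push 2
augment #6: 8→0→1→9→7→5 push 1
augment #7: 8→2→4→3→6→5 push 4
augment #8: 8→0→1→4→3→6→5 push 5
augment #9: 8→0→2→4→3→6→5 push 1
max flow = 25; residual-reachable set from 8 gives S-side
cut edges (S→T): {(0,2), (1,4), (1,9), (8,2), (8,7)} total cap 25

Min-cut arcs: {(0,2), (1,4), (1,9), (8,2), (8,7)} (total capacity 25)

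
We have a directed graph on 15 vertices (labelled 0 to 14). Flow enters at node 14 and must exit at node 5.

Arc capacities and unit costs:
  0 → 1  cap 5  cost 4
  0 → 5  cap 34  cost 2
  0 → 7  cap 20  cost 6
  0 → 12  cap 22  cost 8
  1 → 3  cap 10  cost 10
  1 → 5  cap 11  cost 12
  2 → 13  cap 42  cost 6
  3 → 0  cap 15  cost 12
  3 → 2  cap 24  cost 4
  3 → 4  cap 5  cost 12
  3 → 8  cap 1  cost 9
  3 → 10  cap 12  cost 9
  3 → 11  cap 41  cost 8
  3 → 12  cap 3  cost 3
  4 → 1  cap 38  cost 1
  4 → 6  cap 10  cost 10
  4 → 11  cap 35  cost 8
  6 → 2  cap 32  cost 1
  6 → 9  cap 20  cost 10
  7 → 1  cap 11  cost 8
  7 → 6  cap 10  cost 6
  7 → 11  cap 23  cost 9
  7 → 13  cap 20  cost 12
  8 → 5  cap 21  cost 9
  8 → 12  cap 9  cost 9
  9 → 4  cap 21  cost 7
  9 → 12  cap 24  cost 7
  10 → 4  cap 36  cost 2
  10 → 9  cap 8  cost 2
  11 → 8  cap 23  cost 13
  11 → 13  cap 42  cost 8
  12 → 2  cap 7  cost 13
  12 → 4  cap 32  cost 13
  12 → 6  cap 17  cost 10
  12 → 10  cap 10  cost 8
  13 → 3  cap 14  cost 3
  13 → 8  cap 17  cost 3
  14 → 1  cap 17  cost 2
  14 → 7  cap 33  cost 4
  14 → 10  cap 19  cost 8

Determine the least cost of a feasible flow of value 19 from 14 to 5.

shortest-cost path #1: 14→1→5 push 11 @ unit cost 14 (adds 154)
shortest-cost path #2: 14→1→3→0→5 push 6 @ unit cost 26 (adds 156)
shortest-cost path #3: 14→7→13→8→5 push 2 @ unit cost 28 (adds 56)
total cost = 366

Minimum cost for 19 units: 366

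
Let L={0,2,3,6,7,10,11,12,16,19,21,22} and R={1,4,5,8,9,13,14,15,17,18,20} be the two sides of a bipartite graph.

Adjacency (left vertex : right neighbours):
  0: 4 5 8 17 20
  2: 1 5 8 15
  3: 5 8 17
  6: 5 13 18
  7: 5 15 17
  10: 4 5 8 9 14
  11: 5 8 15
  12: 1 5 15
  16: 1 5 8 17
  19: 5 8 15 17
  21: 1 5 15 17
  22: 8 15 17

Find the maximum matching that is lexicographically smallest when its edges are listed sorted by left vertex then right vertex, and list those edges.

Lex-smallest maximum matching: {(0,4), (2,1), (3,5), (6,13), (7,15), (10,9), (11,8), (16,17)}

|M| = 8 (so the lex-smallest maximum matching has 8 edges)
process left vertices in ascending order; for each, take the smallest-labelled available neighbour that still permits 8 edges overall, or leave it unmatched if none does
lex-smallest matching: {0-4, 2-1, 3-5, 6-13, 7-15, 10-9, 11-8, 16-17}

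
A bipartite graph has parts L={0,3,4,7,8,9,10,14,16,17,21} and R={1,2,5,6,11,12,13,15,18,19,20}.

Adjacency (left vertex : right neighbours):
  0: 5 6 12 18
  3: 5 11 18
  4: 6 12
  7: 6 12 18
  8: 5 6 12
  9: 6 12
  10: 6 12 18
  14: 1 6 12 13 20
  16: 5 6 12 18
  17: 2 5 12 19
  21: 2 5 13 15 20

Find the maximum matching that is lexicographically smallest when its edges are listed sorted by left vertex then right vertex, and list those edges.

Lex-smallest maximum matching: {(0,5), (3,11), (4,6), (7,12), (10,18), (14,1), (17,2), (21,13)}

|M| = 8 (so the lex-smallest maximum matching has 8 edges)
process left vertices in ascending order; for each, take the smallest-labelled available neighbour that still permits 8 edges overall, or leave it unmatched if none does
lex-smallest matching: {0-5, 3-11, 4-6, 7-12, 10-18, 14-1, 17-2, 21-13}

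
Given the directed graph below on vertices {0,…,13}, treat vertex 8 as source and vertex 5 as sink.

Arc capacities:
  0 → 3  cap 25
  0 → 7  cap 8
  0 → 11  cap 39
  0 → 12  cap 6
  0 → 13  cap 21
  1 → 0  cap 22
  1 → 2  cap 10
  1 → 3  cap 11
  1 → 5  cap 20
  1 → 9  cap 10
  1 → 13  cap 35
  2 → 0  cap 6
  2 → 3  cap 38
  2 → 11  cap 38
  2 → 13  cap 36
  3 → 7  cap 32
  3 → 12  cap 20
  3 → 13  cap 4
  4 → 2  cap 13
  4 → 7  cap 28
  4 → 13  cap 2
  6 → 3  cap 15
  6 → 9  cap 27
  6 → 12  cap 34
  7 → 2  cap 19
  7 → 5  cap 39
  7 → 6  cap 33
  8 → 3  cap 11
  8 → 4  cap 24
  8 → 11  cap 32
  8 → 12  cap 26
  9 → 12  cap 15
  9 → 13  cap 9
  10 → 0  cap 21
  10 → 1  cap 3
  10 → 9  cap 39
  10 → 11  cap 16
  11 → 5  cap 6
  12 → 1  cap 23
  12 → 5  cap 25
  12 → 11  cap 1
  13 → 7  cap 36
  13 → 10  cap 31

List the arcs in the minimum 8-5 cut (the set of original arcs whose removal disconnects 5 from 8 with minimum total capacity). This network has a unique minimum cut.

Min-cut arcs: {(8,3), (8,4), (8,12), (11,5)} (total capacity 67)

augment #1: 8→11→5 push 6
augment #2: 8→12→5 push 25
augment #3: 8→3→7→5 push 11
augment #4: 8→4→7→5 push 24
augment #5: 8→12→1→5 push 1
max flow = 67; residual-reachable set from 8 gives S-side
cut edges (S→T): {(8,3), (8,4), (8,12), (11,5)} total cap 67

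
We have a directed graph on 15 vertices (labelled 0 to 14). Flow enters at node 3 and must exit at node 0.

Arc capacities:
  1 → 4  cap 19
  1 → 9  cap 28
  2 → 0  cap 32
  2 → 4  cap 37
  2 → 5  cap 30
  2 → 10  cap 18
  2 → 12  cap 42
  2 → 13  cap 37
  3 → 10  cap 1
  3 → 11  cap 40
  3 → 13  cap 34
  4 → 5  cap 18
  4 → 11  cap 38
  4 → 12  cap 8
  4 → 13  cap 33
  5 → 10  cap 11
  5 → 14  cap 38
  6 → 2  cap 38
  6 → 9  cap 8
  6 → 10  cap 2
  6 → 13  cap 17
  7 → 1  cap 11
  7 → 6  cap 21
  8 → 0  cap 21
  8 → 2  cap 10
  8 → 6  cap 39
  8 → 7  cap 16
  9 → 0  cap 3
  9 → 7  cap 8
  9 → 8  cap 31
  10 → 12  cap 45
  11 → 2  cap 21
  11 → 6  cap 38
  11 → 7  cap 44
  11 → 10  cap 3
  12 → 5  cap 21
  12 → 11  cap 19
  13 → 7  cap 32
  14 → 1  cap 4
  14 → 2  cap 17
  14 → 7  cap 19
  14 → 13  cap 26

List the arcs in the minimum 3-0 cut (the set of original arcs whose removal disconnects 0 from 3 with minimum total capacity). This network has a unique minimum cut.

Min-cut arcs: {(2,0), (6,9), (7,1), (14,1)} (total capacity 55)

augment #1: 3→11→2→0 push 21
augment #2: 3→11→6→2→0 push 11
augment #3: 3→11→6→9→0 push 3
augment #4: 3→11→6→9→8→0 push 5
augment #5: 3→13→7→1→9→8→0 push 11
augment #6: 3→10→12→5→14→1→9→8→0 push 1
augment #7: 3→13→7→6→2→5→14→1→9→8→0 push 3
max flow = 55; residual-reachable set from 3 gives S-side
cut edges (S→T): {(2,0), (6,9), (7,1), (14,1)} total cap 55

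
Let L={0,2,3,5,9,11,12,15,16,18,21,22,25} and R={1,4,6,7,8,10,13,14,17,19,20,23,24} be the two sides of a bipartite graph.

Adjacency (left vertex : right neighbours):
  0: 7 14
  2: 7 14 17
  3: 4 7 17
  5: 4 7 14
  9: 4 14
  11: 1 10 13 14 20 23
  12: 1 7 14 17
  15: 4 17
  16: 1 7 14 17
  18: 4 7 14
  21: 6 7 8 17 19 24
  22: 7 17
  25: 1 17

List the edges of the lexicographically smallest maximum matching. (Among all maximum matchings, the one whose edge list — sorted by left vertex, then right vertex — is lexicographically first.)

|M| = 7 (so the lex-smallest maximum matching has 7 edges)
process left vertices in ascending order; for each, take the smallest-labelled available neighbour that still permits 7 edges overall, or leave it unmatched if none does
lex-smallest matching: {0-7, 2-14, 3-4, 11-10, 12-1, 15-17, 21-6}

Lex-smallest maximum matching: {(0,7), (2,14), (3,4), (11,10), (12,1), (15,17), (21,6)}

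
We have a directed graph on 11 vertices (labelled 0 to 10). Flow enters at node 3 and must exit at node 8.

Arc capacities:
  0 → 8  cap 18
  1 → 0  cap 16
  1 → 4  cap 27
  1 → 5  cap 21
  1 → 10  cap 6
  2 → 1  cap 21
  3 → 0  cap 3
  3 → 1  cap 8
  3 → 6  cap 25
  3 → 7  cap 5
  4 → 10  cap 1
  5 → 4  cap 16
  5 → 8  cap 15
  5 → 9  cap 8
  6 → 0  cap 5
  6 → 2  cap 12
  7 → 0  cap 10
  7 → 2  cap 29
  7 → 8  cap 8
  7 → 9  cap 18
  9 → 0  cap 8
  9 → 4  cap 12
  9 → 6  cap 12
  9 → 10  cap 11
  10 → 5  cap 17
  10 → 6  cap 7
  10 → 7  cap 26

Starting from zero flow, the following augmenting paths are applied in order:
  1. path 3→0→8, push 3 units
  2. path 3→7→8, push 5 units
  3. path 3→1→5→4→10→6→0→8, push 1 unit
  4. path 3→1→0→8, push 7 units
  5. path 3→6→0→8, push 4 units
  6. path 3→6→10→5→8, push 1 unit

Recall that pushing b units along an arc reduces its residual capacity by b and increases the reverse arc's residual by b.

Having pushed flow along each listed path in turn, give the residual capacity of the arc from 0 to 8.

after path 1 (3→0→8, push 3): res(0,8)=15
after path 2 (3→7→8, push 5): res(0,8)=15
after path 3 (3→1→5→4→10→6→0→8, push 1): res(0,8)=14
after path 4 (3→1→0→8, push 7): res(0,8)=7
after path 5 (3→6→0→8, push 4): res(0,8)=3
after path 6 (3→6→10→5→8, push 1): res(0,8)=3

Residual capacity of (0,8): 3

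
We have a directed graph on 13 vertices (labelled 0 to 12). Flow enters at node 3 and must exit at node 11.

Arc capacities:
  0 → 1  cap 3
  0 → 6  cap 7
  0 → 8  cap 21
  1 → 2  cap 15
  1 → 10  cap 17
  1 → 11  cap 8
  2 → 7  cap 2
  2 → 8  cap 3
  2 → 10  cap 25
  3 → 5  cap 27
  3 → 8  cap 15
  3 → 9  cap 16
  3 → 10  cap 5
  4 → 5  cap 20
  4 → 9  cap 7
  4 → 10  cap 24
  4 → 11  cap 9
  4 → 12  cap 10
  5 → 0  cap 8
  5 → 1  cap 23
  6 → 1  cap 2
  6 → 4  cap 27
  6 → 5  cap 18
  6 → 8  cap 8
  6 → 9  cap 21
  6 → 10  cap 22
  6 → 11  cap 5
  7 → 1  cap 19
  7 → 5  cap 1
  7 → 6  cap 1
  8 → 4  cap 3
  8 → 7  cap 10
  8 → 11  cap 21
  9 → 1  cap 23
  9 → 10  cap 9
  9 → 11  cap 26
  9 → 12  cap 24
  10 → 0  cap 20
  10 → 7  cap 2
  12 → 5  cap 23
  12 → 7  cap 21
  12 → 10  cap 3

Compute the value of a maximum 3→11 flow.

augment #1: 3→8→11 bottleneck 15, total now 15
augment #2: 3→9→11 bottleneck 16, total now 31
augment #3: 3→5→1→11 bottleneck 8, total now 39
augment #4: 3→5→0→6→11 bottleneck 5, total now 44
augment #5: 3→5→0→8→11 bottleneck 3, total now 47
augment #6: 3→10→0→8→11 bottleneck 3, total now 50
augment #7: 3→10→0→6→4→11 bottleneck 2, total now 52
augment #8: 3→5→1→2→8→4→11 bottleneck 3, total now 55
augment #9: 3→5→1→2→7→6→4→11 bottleneck 1, total now 56

Maximum flow value: 56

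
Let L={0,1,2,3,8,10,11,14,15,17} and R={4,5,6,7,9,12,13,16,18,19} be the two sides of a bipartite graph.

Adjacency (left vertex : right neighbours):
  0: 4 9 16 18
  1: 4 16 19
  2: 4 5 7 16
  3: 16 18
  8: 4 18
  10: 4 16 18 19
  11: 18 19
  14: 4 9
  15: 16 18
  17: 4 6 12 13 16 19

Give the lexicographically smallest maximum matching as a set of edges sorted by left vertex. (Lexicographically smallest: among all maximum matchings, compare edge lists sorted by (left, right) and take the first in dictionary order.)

|M| = 7 (so the lex-smallest maximum matching has 7 edges)
process left vertices in ascending order; for each, take the smallest-labelled available neighbour that still permits 7 edges overall, or leave it unmatched if none does
lex-smallest matching: {0-4, 1-16, 2-5, 3-18, 10-19, 14-9, 17-6}

Lex-smallest maximum matching: {(0,4), (1,16), (2,5), (3,18), (10,19), (14,9), (17,6)}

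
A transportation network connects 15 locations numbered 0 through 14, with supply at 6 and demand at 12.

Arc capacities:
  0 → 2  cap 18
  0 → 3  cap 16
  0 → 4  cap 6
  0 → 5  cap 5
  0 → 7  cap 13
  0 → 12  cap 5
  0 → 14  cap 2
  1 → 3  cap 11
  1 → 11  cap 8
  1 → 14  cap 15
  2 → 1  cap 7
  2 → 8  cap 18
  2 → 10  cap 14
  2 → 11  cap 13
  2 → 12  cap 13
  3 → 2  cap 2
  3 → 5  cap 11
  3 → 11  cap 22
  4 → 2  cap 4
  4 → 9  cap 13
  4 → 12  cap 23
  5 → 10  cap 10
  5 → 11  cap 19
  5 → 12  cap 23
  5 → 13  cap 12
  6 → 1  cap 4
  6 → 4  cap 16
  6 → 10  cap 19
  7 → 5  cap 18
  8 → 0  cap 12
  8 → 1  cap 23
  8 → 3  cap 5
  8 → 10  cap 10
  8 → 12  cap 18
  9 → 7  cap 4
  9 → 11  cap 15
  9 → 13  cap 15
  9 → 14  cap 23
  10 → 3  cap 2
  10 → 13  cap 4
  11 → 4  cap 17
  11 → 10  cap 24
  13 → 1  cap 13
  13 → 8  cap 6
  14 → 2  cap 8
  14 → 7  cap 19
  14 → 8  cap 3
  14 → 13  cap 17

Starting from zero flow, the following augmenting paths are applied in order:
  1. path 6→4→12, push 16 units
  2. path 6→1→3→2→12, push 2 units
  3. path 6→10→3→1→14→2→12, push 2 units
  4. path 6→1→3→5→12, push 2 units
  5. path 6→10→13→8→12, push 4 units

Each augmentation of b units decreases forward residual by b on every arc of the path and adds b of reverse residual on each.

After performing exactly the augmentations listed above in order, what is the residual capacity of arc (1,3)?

Residual capacity of (1,3): 9

after path 1 (6→4→12, push 16): res(1,3)=11
after path 2 (6→1→3→2→12, push 2): res(1,3)=9
after path 3 (6→10→3→1→14→2→12, push 2): res(1,3)=11
after path 4 (6→1→3→5→12, push 2): res(1,3)=9
after path 5 (6→10→13→8→12, push 4): res(1,3)=9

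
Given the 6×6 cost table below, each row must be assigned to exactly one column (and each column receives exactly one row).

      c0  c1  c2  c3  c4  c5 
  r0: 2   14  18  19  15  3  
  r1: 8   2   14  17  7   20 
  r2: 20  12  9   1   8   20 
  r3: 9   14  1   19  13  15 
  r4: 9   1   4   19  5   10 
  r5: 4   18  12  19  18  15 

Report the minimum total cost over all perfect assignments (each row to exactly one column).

optimal assignment: row0→col5 (cost 3), row1→col1 (cost 2), row2→col3 (cost 1), row3→col2 (cost 1), row4→col4 (cost 5), row5→col0 (cost 4)
total = 3 + 2 + 1 + 1 + 5 + 4 = 16

Minimum assignment cost: 16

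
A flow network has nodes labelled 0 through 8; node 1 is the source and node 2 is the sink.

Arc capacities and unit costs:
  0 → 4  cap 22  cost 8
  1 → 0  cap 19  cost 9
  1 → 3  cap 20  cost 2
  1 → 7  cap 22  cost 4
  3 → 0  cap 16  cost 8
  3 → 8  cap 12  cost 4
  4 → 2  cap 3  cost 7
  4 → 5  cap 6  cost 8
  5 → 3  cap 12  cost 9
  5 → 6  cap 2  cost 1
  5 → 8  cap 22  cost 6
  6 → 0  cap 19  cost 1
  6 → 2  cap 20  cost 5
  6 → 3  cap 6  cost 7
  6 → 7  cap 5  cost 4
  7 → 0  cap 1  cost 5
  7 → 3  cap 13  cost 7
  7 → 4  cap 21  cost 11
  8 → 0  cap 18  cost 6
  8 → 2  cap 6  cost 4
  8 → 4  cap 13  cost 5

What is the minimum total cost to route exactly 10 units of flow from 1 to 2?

Minimum cost for 10 units: 139

shortest-cost path #1: 1→3→8→2 push 6 @ unit cost 10 (adds 60)
shortest-cost path #2: 1→3→8→4→2 push 3 @ unit cost 18 (adds 54)
shortest-cost path #3: 1→3→8→4→5→6→2 push 1 @ unit cost 25 (adds 25)
total cost = 139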